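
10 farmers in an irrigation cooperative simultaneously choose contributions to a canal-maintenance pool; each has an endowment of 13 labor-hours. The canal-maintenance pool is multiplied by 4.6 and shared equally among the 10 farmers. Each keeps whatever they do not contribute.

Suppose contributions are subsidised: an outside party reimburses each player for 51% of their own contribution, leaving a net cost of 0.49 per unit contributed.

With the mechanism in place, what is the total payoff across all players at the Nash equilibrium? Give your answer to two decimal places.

130.00 labor-hours

The effective private return is (4.6/10) / 0.49 = 0.9388, which is still under 1, so the mechanism doesn't change anyone's dominant strategy: zero contribution.
At the Nash equilibrium no one contributes; group total payoff = 10 × 13 = 130.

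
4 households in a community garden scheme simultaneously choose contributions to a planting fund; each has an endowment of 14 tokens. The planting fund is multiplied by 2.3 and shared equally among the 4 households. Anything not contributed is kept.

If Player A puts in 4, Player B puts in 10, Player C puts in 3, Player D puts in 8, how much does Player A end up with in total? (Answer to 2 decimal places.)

24.38 tokens

Total contributed: 4 + 10 + 3 + 8 = 25.
Each receives 2.3 × 25 / 4 = 14.38 from the planting fund.
Player A keeps 14 − 4 = 10, so Player A's payoff is 10 + 14.38 = 24.38.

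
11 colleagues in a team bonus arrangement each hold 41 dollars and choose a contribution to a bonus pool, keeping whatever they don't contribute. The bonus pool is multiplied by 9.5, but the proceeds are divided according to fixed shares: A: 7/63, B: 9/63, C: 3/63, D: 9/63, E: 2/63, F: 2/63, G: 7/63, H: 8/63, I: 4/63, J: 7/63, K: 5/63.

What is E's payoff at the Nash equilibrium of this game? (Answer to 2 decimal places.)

A player with share s gets back 9.5·s per unit contributed, so full contribution is dominant for anyone with s > 1/9.5 = 0.1053 and zero contribution is dominant for anyone below.
The shares above 0.1053 belong to A, B, D, G, H and J, contributing 41 each; the remaining 5 contribute 0. Total contributed: 246.
E keeps 41 and receives 9.5 × 246 × 2/63 = 74.19 from the bonus pool, for a payoff of 115.19.

115.19 dollars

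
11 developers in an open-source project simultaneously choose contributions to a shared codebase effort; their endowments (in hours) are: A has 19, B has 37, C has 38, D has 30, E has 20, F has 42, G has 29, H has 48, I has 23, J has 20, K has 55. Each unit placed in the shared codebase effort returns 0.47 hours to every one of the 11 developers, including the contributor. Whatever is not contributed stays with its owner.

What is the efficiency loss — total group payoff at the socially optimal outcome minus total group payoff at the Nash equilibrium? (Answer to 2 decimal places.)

The private return per contributed unit is 0.47 < 1 for everyone, so the Nash equilibrium is zero contribution and the group total is Σ E_j = 19 + 37 + 38 + 30 + 20 + 42 + 29 + 48 + 23 + 20 + 55 = 361.
Each contributed unit returns 5.170 to the group, so the social optimum is full contribution by everyone: group total = 5.170 × 361 = 1866.37.
Efficiency loss = (5.170 − 1) × 361 = 1505.37.

1505.37 hours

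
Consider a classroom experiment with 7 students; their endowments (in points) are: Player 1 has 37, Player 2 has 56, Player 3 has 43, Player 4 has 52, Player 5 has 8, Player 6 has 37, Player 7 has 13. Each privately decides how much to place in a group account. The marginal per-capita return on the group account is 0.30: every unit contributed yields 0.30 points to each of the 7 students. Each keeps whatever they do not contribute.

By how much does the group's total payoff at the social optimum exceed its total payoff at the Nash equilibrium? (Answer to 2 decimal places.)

270.60 points

The private return per contributed unit is 0.30 < 1 for everyone, so the Nash equilibrium is zero contribution and the group total is Σ E_j = 37 + 56 + 43 + 52 + 8 + 37 + 13 = 246.
Each contributed unit returns 2.100 to the group, so the social optimum is full contribution by everyone: group total = 2.100 × 246 = 516.60.
Efficiency loss = (2.100 − 1) × 246 = 270.60.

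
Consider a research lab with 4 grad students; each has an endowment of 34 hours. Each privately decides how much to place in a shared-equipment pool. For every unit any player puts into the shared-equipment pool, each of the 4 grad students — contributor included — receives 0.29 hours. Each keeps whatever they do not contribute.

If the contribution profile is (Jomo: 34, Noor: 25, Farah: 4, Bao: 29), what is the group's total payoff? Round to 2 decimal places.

150.72 hours

Total contributed: 34 + 25 + 4 + 29 = 92; total kept: 4 × 34 − 92 = 44.
The shared-equipment pool pays out 0.29 × 4 × 92 = 106.72 in aggregate.
Group total = 44 + 106.72 = 150.72.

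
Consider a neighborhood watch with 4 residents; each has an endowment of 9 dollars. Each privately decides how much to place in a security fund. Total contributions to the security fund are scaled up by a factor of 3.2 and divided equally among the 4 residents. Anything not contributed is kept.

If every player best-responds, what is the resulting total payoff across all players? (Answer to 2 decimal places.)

36.00 dollars

Each contributed unit returns 3.2/4 = 0.8000 to its contributor — below 1 — so contributing 0 is dominant for every player. At the Nash equilibrium everyone keeps their 9, and the group total is 4 × 9 = 36.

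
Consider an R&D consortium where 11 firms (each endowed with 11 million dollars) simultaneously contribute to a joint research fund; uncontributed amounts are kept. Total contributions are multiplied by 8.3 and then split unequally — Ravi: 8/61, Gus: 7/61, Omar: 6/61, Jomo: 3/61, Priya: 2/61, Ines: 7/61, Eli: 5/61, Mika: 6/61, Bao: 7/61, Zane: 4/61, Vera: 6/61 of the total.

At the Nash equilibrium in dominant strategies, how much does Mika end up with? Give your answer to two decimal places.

19.98 million dollars

A player with share s gets back 8.3·s per unit contributed, so full contribution is dominant for anyone with s > 1/8.3 = 0.1205 and zero contribution is dominant for anyone below.
Only Ravi (8/61) clears that bar, contributing 11; the remaining 10 contribute 0. Total contributed: 11.
Mika keeps 11 and receives 8.3 × 11 × 6/61 = 8.98 from the joint research fund, for a payoff of 19.98.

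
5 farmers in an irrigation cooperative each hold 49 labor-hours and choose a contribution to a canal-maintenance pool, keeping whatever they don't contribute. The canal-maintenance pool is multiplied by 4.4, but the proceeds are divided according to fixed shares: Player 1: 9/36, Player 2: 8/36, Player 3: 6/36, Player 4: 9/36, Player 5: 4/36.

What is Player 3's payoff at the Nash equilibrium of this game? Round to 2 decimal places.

A player with share s gets back 4.4·s per unit contributed, so full contribution is dominant for anyone with s > 1/4.4 = 0.2273 and zero contribution is dominant for anyone below.
Player 1 and Player 4 clear that bar, contributing 49 each; the remaining 3 contribute 0. Total contributed: 98.
Player 3 keeps 49 and receives 4.4 × 98 × 6/36 = 71.87 from the canal-maintenance pool, for a payoff of 120.87.

120.87 labor-hours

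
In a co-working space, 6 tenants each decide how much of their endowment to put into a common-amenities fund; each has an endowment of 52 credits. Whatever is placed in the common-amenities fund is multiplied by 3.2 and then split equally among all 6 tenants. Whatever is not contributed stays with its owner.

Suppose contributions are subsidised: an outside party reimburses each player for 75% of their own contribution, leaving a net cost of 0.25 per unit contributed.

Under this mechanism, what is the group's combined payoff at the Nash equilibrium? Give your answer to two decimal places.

1232.40 credits

Under the mechanism each unit contributed yields (3.2/6) / 0.25 = 2.1333 back to its contributor per unit of net cost, which exceeds 1, making full contribution the dominant choice for everyone.
At the Nash equilibrium everyone contributes 52. Group total payoff = 6 × (52 × 0.75 + 3.2 × 52) = 1232.40.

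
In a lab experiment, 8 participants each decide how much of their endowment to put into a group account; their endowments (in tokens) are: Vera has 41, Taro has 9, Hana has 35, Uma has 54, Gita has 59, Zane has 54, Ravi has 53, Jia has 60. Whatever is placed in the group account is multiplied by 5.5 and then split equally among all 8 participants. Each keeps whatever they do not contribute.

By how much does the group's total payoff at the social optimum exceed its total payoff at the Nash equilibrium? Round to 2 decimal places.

The private return per contributed unit is 5.5/8 = 0.6875 < 1 for every player regardless of endowment, so the Nash equilibrium is zero contribution and the group total is Σ E_j = 41 + 9 + 35 + 54 + 59 + 54 + 53 + 60 = 365.
Each contributed unit returns 5.500 to the group, so the social optimum is full contribution by everyone: group total = 5.500 × 365 = 2007.50.
Efficiency loss = (5.500 − 1) × 365 = 1642.50.

1642.50 tokens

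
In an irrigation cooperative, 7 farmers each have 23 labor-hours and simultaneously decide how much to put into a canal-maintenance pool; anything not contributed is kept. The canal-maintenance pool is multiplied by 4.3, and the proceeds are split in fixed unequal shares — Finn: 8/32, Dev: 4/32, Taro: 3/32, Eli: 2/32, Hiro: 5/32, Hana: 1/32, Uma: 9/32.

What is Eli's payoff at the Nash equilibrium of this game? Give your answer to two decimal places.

For player j, contributing a unit is worthwhile iff 4.3 × (j's share) ≥ 1, i.e. iff j's share is at least 0.2326.
Finn and Uma clear that bar, contributing 23 each; the remaining 5 contribute 0. Total contributed: 46.
Eli keeps 23 and receives 4.3 × 46 × 2/32 = 12.36 from the canal-maintenance pool, for a payoff of 35.36.

35.36 labor-hours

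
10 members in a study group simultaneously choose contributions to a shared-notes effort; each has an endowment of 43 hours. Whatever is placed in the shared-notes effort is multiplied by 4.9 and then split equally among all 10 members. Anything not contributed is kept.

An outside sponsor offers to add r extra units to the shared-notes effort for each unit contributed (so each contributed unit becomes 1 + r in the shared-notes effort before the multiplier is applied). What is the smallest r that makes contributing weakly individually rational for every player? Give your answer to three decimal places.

With matching at rate r, one contributed unit becomes (1 + r) in the shared-notes effort and returns 4.9 × (1 + r) / 10 to the contributor.
Setting this equal to 1: 1 + r = 10/4.9 = 2.0408.
So the minimum matching rate is r = 2.0408 − 1 = 1.041.

1.041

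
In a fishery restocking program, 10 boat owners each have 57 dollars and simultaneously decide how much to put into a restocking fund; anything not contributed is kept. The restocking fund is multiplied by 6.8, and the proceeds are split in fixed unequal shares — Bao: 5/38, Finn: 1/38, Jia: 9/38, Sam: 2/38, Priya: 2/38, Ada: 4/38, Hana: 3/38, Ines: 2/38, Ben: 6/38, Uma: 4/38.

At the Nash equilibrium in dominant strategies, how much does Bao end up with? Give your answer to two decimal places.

159.00 dollars

A player with share s gets back 6.8·s per unit contributed, so full contribution is dominant for anyone with s > 1/6.8 = 0.1471 and zero contribution is dominant for anyone below.
The shares above 0.1471 belong to Jia and Ben, contributing 57 each; the remaining 8 contribute 0. Total contributed: 114.
Bao keeps 57 and receives 6.8 × 114 × 5/38 = 102.00 from the restocking fund, for a payoff of 159.00.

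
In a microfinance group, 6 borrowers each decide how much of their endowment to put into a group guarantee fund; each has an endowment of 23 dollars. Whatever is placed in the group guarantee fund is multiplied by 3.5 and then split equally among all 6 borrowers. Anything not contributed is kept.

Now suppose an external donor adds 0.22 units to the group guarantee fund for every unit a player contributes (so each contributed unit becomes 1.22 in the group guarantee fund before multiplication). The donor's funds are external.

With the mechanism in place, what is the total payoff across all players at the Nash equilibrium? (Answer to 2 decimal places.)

With the mechanism, a contributed unit returns 3.5 × 1.22 / 6 = 0.7117 per unit of net cost — still below 1 — so contributing 0 remains dominant for every player.
At the Nash equilibrium no one contributes; group total payoff = 6 × 23 = 138.

138.00 dollars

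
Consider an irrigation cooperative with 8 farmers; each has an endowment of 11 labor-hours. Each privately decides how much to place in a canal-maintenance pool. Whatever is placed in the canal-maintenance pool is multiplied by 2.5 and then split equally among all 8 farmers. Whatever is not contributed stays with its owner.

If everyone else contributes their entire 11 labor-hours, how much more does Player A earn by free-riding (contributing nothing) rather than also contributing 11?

Switching from a contribution of 11 to 0 lets Player A keep an extra 11 labor-hours, but lowers the canal-maintenance pool by 11, which costs Player A their own share of that drop: 2.5/8 × 11 = 3.44.
Net gain = 11 − 3.44 = 7.56. The private return per contributed unit (0.3125) is below 1, so free-riding is indeed the best response regardless of what the others do.

7.56 labor-hours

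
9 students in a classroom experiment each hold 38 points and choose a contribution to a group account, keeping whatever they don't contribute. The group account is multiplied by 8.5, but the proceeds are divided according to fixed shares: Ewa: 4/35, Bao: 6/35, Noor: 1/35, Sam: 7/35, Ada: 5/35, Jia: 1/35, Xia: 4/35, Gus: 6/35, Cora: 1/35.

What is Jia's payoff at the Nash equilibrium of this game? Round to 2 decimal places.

A player with share s gets back 8.5·s per unit contributed, so full contribution is dominant for anyone with s > 1/8.5 = 0.1176 and zero contribution is dominant for anyone below.
Bao, Sam, Ada and Gus are above the threshold, contributing 38 each; the remaining 5 contribute 0. Total contributed: 152.
Jia keeps 38 and receives 8.5 × 152 × 1/35 = 36.91 from the group account, for a payoff of 74.91.

74.91 points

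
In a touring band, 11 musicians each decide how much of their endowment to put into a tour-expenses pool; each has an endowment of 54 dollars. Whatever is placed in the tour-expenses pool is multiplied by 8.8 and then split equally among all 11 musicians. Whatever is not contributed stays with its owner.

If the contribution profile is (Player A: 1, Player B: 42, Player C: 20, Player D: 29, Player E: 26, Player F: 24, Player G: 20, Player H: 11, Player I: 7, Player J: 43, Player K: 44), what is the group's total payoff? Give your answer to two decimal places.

2676.60 dollars

Total contributed: 1 + 42 + 20 + 29 + 26 + 24 + 20 + 11 + 7 + 43 + 44 = 267; total kept: 11 × 54 − 267 = 327.
The tour-expenses pool pays out 8.8 × 267 = 2349.60 in aggregate.
Group total = 327 + 2349.60 = 2676.60.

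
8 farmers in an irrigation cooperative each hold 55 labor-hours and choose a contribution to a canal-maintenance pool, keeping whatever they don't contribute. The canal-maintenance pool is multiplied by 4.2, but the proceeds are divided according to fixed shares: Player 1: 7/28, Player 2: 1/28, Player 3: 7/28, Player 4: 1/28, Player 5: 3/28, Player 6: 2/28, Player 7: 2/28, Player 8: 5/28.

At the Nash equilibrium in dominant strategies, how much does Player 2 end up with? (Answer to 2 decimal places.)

71.50 labor-hours

A player with share s gets back 4.2·s per unit contributed, so full contribution is dominant for anyone with s > 1/4.2 = 0.2381 and zero contribution is dominant for anyone below.
The shares above 0.2381 belong to Player 1 and Player 3, contributing 55 each; the remaining 6 contribute 0. Total contributed: 110.
Player 2 keeps 55 and receives 4.2 × 110 × 1/28 = 16.50 from the canal-maintenance pool, for a payoff of 71.50.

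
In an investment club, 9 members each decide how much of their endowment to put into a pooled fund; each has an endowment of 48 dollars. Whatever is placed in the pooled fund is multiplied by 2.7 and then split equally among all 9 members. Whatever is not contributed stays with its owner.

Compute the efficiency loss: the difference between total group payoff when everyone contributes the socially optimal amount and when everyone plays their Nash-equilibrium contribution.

734.40 dollars

Each contributed unit returns 2.7/9 = 0.3000 to its contributor — below 1 — so contributing 0 is dominant for every player. At the Nash equilibrium everyone keeps their 48, and the group total is 9 × 48 = 432.
Each contributed unit returns 2.700 to the group as a whole (0.3000 to each of 9 players), which exceeds 1, so the social optimum is full contribution: group total = 2.700 × 432 = 1166.40.
Efficiency loss = 1166.40 − 432 = 734.40.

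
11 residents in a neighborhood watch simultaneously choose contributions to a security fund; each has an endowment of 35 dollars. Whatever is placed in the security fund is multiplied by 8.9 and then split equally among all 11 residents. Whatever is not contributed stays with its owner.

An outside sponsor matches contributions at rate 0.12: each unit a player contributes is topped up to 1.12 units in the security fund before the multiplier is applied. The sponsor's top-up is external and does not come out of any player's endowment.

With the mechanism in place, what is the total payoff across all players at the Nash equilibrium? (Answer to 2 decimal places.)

385.00 dollars

The effective private return is 8.9 × 1.12 / 11 = 0.9062, which is still under 1, so the mechanism doesn't change anyone's dominant strategy: zero contribution.
At the Nash equilibrium no one contributes; group total payoff = 11 × 35 = 385.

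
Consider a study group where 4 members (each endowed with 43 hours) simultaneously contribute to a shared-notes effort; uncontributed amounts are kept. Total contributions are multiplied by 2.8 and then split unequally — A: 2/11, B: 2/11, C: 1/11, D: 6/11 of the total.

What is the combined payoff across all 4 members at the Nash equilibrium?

Each unit j contributes comes back to j as 2.8 × (j's share), so j prefers to contribute only if that share exceeds 1/2.8 = 0.3571; otherwise keeping the unit dominates.
The only share above 0.3571 is D's 6/11, contributing 43; the remaining 3 contribute 0. Total contributed: 43.
The shared-notes effort pays out 2.8 × 43 = 120.40 in total (split across the unequal shares, but the aggregate is all that matters for the group sum).
The 3 free-riders keep 43 each, adding 129. Group total = 129 + 120.40 = 249.40.

249.40 hours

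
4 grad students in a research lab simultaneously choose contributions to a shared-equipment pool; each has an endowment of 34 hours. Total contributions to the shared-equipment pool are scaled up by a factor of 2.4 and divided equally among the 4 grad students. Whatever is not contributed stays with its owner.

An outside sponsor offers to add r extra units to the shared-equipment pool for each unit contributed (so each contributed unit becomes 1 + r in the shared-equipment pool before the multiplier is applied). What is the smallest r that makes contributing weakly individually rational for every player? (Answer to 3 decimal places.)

0.667

With matching at rate r, one contributed unit becomes (1 + r) in the shared-equipment pool and returns 2.4 × (1 + r) / 4 to the contributor.
Setting this equal to 1: 1 + r = 4/2.4 = 1.6667.
So the minimum matching rate is r = 1.6667 − 1 = 0.667.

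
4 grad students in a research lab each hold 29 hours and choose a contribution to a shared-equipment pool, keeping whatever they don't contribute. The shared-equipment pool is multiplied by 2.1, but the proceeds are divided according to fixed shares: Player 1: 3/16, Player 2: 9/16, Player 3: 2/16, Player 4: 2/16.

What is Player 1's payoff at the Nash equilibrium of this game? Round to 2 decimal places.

40.42 hours

Player j's private return per contributed unit is 2.1 × (j's share). Contributing is weakly dominant for j when that share is at least 1/2.1 = 0.4762, and contributing 0 is dominant otherwise.
The only share above 0.4762 is Player 2's 9/16, contributing 29; the remaining 3 contribute 0. Total contributed: 29.
Player 1 keeps 29 and receives 2.1 × 29 × 3/16 = 11.42 from the shared-equipment pool, for a payoff of 40.42.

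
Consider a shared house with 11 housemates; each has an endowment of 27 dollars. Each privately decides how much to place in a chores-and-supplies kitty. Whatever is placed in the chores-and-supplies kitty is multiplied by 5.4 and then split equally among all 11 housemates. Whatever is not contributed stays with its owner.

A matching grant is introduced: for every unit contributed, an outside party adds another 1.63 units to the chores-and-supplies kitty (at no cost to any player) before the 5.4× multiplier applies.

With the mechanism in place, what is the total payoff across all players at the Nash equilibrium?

Under the mechanism each unit contributed yields 5.4 × 2.63 / 11 = 1.2911 back to its contributor per unit of net cost, which exceeds 1, making full contribution the dominant choice for everyone.
So the Nash equilibrium is full contribution by all 11; the group earns 5.4 × 2.63 × 297 = 4217.99.

4217.99 dollars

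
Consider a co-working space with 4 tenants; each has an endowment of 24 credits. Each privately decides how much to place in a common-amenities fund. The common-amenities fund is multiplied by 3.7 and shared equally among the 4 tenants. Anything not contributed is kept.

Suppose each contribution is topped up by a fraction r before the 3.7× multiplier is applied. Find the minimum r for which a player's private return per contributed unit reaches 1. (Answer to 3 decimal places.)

With matching at rate r, one contributed unit becomes (1 + r) in the common-amenities fund and returns 3.7 × (1 + r) / 4 to the contributor.
Setting this equal to 1: 1 + r = 4/3.7 = 1.0811.
So the minimum matching rate is r = 1.0811 − 1 = 0.081.

0.081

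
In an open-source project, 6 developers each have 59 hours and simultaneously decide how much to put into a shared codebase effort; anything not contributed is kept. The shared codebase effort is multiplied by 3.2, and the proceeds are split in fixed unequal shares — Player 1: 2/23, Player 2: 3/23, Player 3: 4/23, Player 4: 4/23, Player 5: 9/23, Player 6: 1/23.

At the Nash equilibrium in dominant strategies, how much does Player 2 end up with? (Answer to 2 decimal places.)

83.63 hours

A player with share s gets back 3.2·s per unit contributed, so full contribution is dominant for anyone with s > 1/3.2 = 0.3125 and zero contribution is dominant for anyone below.
Only Player 5 (9/23) clears that bar, contributing 59; the remaining 5 contribute 0. Total contributed: 59.
Player 2 keeps 59 and receives 3.2 × 59 × 3/23 = 24.63 from the shared codebase effort, for a payoff of 83.63.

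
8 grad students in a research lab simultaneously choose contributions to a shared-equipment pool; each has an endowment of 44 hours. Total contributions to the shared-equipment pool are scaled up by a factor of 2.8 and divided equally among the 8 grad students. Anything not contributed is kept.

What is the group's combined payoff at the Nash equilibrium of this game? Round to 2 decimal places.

Each contributed unit returns 2.8/8 = 0.3500 to its contributor — below 1 — so contributing 0 is dominant for every player. At the Nash equilibrium everyone keeps their 44, and the group total is 8 × 44 = 352.

352.00 hours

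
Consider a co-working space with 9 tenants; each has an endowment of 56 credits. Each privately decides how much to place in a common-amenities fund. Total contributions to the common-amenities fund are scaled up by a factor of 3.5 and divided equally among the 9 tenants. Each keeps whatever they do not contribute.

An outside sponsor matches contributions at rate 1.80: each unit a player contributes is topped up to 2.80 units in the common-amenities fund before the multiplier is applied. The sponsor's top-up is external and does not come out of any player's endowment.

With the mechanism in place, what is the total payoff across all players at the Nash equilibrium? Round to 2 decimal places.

4939.20 credits

Under the mechanism each unit contributed yields 3.5 × 2.80 / 9 = 1.0889 back to its contributor per unit of net cost, which exceeds 1, making full contribution the dominant choice for everyone.
At the Nash equilibrium everyone contributes 56. Group total payoff = 3.5 × 2.80 × 504 = 4939.20.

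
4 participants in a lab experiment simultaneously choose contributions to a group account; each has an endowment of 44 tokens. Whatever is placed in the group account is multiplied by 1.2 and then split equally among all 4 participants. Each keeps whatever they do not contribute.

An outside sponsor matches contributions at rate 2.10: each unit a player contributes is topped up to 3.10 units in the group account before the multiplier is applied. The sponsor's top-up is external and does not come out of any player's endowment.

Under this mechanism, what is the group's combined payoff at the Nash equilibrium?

Even with the mechanism, each unit contributed returns only 1.2 × 3.10 / 4 = 0.9300 per unit of net cost, so contributing nothing is still dominant.
At the Nash equilibrium no one contributes; group total payoff = 4 × 44 = 176.

176.00 tokens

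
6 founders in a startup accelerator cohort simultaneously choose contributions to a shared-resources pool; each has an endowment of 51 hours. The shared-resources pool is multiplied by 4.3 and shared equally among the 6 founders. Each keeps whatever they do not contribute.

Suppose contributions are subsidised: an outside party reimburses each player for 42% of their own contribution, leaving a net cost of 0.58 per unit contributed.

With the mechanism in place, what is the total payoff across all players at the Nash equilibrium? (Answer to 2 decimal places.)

1444.32 hours

The effective private return per unit is now (4.3/6) / 0.58 = 1.2356 > 1, so every player's dominant strategy flips to full contribution.
So the Nash equilibrium is full contribution by all 6; the group earns 6 × (51 × 0.42 + 4.3 × 51) = 1444.32.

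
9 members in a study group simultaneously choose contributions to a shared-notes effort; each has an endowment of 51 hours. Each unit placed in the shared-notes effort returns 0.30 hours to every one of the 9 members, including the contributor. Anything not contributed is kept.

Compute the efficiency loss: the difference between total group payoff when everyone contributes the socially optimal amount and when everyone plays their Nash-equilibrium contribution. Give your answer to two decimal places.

780.30 hours

The private return per contributed unit is 0.30 < 1, so contributing 0 is dominant for every player. At the Nash equilibrium everyone keeps their 51, and the group total is 9 × 51 = 459.
Each contributed unit returns 2.700 to the group as a whole (0.30 to each of 9 players), which exceeds 1, so the social optimum is full contribution: group total = 2.700 × 459 = 1239.30.
Efficiency loss = 1239.30 − 459 = 780.30.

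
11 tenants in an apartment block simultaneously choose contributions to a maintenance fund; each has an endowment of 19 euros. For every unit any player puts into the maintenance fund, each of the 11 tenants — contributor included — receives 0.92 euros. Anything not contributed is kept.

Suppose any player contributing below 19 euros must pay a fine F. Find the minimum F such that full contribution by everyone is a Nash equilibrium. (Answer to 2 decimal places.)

Given the others contribute fully, the best deviation is to contribute 0 (any partial contribution still incurs the fine and gives up units whose private return 0.92 is below 1).
Deviating from 19 to 0 saves 19 euros but forfeits the deviator's share of the drop in the maintenance fund: 0.92 × 19 = 17.48.
So the deviation gain is 19 − 17.48 = 1.52, and the fine must be at least 1.52 euros to wipe it out.

1.52 euros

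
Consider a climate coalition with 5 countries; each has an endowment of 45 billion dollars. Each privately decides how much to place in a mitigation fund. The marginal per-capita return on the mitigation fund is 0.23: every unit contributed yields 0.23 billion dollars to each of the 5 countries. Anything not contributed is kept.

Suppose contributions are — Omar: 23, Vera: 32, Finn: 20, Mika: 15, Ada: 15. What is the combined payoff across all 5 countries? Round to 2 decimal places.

240.75 billion dollars

Total contributed: 23 + 32 + 20 + 15 + 15 = 105; total kept: 5 × 45 − 105 = 120.
The mitigation fund pays out 0.23 × 5 × 105 = 120.75 in aggregate.
Group total = 120 + 120.75 = 240.75.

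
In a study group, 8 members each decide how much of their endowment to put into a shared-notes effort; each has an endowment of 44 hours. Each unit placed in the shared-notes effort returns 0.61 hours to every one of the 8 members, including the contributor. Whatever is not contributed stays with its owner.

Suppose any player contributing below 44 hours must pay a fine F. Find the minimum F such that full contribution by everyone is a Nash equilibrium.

Given the others contribute fully, the best deviation is to contribute 0 (any partial contribution still incurs the fine and gives up units whose private return 0.61 is below 1).
Deviating from 44 to 0 saves 44 hours but forfeits the deviator's share of the drop in the shared-notes effort: 0.61 × 44 = 26.84.
So the deviation gain is 44 − 26.84 = 17.16, and the fine must be at least 17.16 hours to wipe it out.

17.16 hours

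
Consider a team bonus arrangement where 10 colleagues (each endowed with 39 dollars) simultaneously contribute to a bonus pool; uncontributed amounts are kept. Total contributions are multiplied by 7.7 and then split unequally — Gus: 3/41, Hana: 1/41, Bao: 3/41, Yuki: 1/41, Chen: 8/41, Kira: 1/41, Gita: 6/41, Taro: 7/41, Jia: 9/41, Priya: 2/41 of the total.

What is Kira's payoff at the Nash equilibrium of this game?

For player j, contributing a unit is worthwhile iff 7.7 × (j's share) ≥ 1, i.e. iff j's share is at least 0.1299.
Chen, Gita, Taro and Jia are above the threshold, contributing 39 each; the remaining 6 contribute 0. Total contributed: 156.
Kira keeps 39 and receives 7.7 × 156 × 1/41 = 29.30 from the bonus pool, for a payoff of 68.30.

68.30 dollars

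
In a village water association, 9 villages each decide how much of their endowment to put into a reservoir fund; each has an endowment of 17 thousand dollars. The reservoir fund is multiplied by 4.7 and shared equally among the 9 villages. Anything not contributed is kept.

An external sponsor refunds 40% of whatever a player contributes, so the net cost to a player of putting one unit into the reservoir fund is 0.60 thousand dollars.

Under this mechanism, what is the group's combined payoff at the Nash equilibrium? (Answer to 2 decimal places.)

With the mechanism, a contributed unit returns (4.7/9) / 0.60 = 0.8704 per unit of net cost — still below 1 — so contributing 0 remains dominant for every player.
Everyone keeps their endowment and the group total is 9 × 17 = 153.

153.00 thousand dollars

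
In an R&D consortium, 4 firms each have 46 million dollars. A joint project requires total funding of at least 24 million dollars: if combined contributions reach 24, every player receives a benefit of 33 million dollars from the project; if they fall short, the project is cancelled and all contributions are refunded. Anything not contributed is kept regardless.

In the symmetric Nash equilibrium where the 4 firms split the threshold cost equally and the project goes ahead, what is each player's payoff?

73 million dollars

Equal share of the threshold: 24/4 = 6.
At this profile no one gains by cutting their contribution: any cut drops the total below 24, the project is cancelled, contributions are refunded, and the deviator ends with 46, which is less than 46 − 6 + 33 = 73. Contributing more than 6 just wastes the excess. So contributing exactly 6 is a best response.
Each player's payoff: 46 − 6 + 33 = 73.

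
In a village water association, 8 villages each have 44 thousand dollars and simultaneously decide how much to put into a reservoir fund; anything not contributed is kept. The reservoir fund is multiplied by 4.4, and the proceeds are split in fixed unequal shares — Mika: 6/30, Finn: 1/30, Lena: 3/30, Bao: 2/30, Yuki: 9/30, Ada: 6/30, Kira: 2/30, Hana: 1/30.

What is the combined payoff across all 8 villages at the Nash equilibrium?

501.60 thousand dollars

Player j's private return per contributed unit is 4.4 × (j's share). Contributing is weakly dominant for j when that share is at least 1/4.4 = 0.2273, and contributing 0 is dominant otherwise.
Only Yuki (9/30) clears that bar, contributing 44; the remaining 7 contribute 0. Total contributed: 44.
The reservoir fund pays out 4.4 × 44 = 193.60 in total (split across the unequal shares, but the aggregate is all that matters for the group sum).
The 7 free-riders keep 44 each, adding 308. Group total = 308 + 193.60 = 501.60.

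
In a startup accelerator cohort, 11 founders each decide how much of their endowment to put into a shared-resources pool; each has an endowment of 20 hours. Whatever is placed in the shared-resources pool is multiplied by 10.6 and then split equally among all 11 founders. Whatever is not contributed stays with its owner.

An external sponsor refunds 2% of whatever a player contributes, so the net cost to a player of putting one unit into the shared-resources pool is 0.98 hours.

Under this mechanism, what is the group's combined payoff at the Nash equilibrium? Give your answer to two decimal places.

With the mechanism, a contributed unit returns (10.6/11) / 0.98 = 0.9833 per unit of net cost — still below 1 — so contributing 0 remains dominant for every player.
Everyone keeps their endowment and the group total is 11 × 20 = 220.

220.00 hours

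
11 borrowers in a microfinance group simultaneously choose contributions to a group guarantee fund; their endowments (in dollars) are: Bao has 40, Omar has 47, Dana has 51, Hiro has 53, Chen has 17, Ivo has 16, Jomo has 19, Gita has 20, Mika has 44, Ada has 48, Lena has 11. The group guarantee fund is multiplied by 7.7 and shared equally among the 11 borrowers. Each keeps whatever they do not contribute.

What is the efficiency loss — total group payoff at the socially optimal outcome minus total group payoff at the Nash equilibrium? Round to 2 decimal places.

The private return per contributed unit is 7.7/11 = 0.7000 < 1 for every player regardless of endowment, so the Nash equilibrium is zero contribution and the group total is Σ E_j = 40 + 47 + 51 + 53 + 17 + 16 + 19 + 20 + 44 + 48 + 11 = 366.
Each contributed unit returns 7.700 to the group, so the social optimum is full contribution by everyone: group total = 7.700 × 366 = 2818.20.
Efficiency loss = (7.700 − 1) × 366 = 2452.20.

2452.20 dollars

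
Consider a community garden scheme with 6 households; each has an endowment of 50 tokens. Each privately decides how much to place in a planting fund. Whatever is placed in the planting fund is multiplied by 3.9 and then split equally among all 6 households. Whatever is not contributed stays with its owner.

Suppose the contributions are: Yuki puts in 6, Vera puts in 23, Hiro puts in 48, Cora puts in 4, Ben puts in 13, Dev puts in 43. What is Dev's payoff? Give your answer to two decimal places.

96.05 tokens

Total contributed: 6 + 23 + 48 + 4 + 13 + 43 = 137.
Each receives 3.9 × 137 / 6 = 89.05 from the planting fund.
Dev keeps 50 − 43 = 7, so Dev's payoff is 7 + 89.05 = 96.05.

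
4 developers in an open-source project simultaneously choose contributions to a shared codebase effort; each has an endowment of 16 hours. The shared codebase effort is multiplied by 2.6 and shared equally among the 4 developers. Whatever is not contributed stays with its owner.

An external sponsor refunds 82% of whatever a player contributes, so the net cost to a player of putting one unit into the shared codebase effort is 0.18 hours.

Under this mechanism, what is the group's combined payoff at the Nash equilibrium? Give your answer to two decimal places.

Under the mechanism each unit contributed yields (2.6/4) / 0.18 = 3.6111 back to its contributor per unit of net cost, which exceeds 1, making full contribution the dominant choice for everyone.
So the Nash equilibrium is full contribution by all 4; the group earns 4 × (16 × 0.82 + 2.6 × 16) = 218.88.

218.88 hours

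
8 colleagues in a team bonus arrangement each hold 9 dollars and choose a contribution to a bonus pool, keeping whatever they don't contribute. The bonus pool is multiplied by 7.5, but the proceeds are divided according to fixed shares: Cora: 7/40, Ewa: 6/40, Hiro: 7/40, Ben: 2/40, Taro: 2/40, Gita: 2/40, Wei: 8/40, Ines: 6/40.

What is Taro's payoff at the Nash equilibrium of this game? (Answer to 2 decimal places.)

Each unit j contributes comes back to j as 7.5 × (j's share), so j prefers to contribute only if that share exceeds 1/7.5 = 0.1333; otherwise keeping the unit dominates.
Cora, Ewa, Hiro, Wei and Ines are above the threshold, contributing 9 each; the remaining 3 contribute 0. Total contributed: 45.
Taro keeps 9 and receives 7.5 × 45 × 2/40 = 16.88 from the bonus pool, for a payoff of 25.88.

25.88 dollars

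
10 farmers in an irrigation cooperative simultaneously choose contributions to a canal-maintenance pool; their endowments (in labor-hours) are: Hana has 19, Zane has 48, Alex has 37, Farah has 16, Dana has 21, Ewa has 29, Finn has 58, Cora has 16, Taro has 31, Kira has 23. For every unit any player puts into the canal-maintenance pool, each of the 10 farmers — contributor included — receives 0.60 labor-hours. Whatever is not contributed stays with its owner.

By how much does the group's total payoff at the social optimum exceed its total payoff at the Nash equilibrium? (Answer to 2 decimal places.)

1490.00 labor-hours

The private return per contributed unit is 0.60 < 1 for everyone, so the Nash equilibrium is zero contribution and the group total is Σ E_j = 19 + 48 + 37 + 16 + 21 + 29 + 58 + 16 + 31 + 23 = 298.
Each contributed unit returns 6.000 to the group, so the social optimum is full contribution by everyone: group total = 6.000 × 298 = 1788.00.
Efficiency loss = (6.000 − 1) × 298 = 1490.00.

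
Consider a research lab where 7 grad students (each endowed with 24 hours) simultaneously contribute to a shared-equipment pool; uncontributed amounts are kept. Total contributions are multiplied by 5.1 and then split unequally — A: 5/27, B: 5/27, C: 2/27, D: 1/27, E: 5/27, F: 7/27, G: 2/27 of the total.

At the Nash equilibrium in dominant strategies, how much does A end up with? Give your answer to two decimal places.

A player with share s gets back 5.1·s per unit contributed, so full contribution is dominant for anyone with s > 1/5.1 = 0.1961 and zero contribution is dominant for anyone below.
The only share above 0.1961 is F's 7/27, contributing 24; the remaining 6 contribute 0. Total contributed: 24.
A keeps 24 and receives 5.1 × 24 × 5/27 = 22.67 from the shared-equipment pool, for a payoff of 46.67.

46.67 hours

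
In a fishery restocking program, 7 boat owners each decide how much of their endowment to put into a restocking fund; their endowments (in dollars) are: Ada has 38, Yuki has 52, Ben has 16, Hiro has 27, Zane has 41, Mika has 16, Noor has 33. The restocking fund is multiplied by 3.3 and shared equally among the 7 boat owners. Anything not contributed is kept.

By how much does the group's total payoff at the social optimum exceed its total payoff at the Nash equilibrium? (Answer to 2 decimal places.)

The private return per contributed unit is 3.3/7 = 0.4714 < 1 for every player regardless of endowment, so the Nash equilibrium is zero contribution and the group total is Σ E_j = 38 + 52 + 16 + 27 + 41 + 16 + 33 = 223.
Each contributed unit returns 3.300 to the group, so the social optimum is full contribution by everyone: group total = 3.300 × 223 = 735.90.
Efficiency loss = (3.300 − 1) × 223 = 512.90.

512.90 dollars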